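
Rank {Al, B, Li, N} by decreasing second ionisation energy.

Li, N, B, Al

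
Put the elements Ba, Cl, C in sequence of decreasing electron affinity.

Cl > C > Ba

Electron affinity generally becomes more exothermic across a period toward the halogens and less exothermic down a group.
Neither a single period nor a single group — weigh both effects.
C > Ba: relative to Ba, both the across-period and down-group shifts push C's electron affinity up.
Cl > C: period and group pull opposite ways; the across-period shift dominates (349 vs 122 kJ/mol).
Approximate values (kJ/mol): C 122, Cl 349, Ba 14.
So from highest to lowest: Cl > C > Ba.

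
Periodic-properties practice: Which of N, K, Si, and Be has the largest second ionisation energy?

K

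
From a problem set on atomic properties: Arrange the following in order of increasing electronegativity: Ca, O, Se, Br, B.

B is in period 2, group 13; O is in period 2, group 16; Ca is in period 4, group 2; Se is in period 4, group 16; Br is in period 4, group 17.
Smaller atoms with higher effective nuclear charge are more electronegative.
These span different periods and groups, so the two trends combine.
B > Ca: both effects reinforce here, so B is clearly the higher of the two.
Se > B: the two effects oppose for this pair; the across-period effect wins (2.55 vs 2.04).
Br > Se: Br lies to the right of Se in period 4, so the across-period effect alone puts Br higher.
O > Br: period and group pull opposite ways; the down-group shift dominates (3.44 vs 2.96).
For reference (Pauling): B 2.04, O 3.44, Ca 1.00, Se 2.55, Br 2.96.
So from lowest to highest: Ca < B < Se < Br < O.

Ca < B < Se < Br < O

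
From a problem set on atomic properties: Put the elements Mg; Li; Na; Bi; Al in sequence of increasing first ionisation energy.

Na < Li < Al < Bi < Mg

First ionization energy rises across a period (greater Z_eff holds electrons more tightly) and falls down a group (valence electrons are farther from the nucleus).
Neither a single period nor a single group — weigh both effects.
Li > Na: they share group 1; the group trend gives Li the larger value.
Al > Li: the two effects oppose for this pair; the across-period effect wins (578 vs 520 kJ/mol).
Bi > Al: period and group pull opposite ways; the across-period shift dominates (703 vs 578 kJ/mol).
Mg > Bi: the two effects oppose for this pair; the down-group effect wins (738 vs 703 kJ/mol).
Note the exception: Mg has a higher first ionization energy than Al, contrary to the simple trend — Al's single 3p electron is easier to remove than one from Mg's filled 3s².
Tabulated first ionization energy (kJ/mol): Li 520, Na 496, Mg 738, Al 578, Bi 703.
So from lowest to highest: Na < Li < Al < Bi < Mg.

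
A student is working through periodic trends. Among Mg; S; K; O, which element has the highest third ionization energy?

Mg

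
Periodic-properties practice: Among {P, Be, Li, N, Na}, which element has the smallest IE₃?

P

The third ionization energy removes an electron from the +2 ion. For each element: P²⁺ still has 3 valence electrons; Be²⁺ is the bare [He] core; Li²⁺ is already 1 electron into the core; N²⁺ still has 3 valence electrons; Na²⁺ is already 1 electron into the core.
Core electrons are held far more tightly than valence electrons, so Na, Li and Be top the IE_3 order.
Valence configurations: P²⁺ [Ne]3s²3p¹, N²⁺ [He]2s²2p¹.
Tabulated IE_3 (kJ/mol): P 2914, Be 14849, Li 11815, N 4578, Na 6910.
Hence IE_3: P < N < Na < Li < Be.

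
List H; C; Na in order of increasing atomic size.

H < C < Na

H is in period 1, group 1; C is in period 2, group 14; Na is in period 3, group 1.
Atomic radius shrinks across a period as nuclear charge pulls the same shell inward, and grows down a group as new shells are added.
These span different periods and groups, so the two trends combine.
C > H: period and group pull opposite ways; the down-group shift dominates (75 vs 32 pm).
Na > C: relative to C, both the across-period and down-group shifts push Na's atomic radius up.
Approximate values (pm): H 32, C 75, Na 155.
So from smallest to largest: H < C < Na.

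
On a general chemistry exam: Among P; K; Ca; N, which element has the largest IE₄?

N

Consider each +3 ion: P³⁺ still has 2 valence electrons; K³⁺ is already 2 electrons into the core; Ca³⁺ is already 1 electron into the core; N³⁺ still has 2 valence electrons.
Usually core removal costs more than valence removal, but here the competition is close: a tightly held n=2 valence electron can cost more to remove than an n=3 core electron, so the actual values have to decide it.
Valence configurations: P³⁺ [Ne]3s², N³⁺ [He]2s².
Approximate IE_4 values (kJ/mol): P 4964, K 5877, Ca 6491, N 7475.
Overall IE_4 order: P < K < Ca < N.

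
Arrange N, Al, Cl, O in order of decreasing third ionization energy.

O > N > Cl > Al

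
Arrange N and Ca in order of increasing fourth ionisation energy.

After 3 electrons have been removed, what remains? N³⁺ still has 2 valence electrons; Ca³⁺ is already 1 electron into the core.
Usually core removal costs more than valence removal, but here the competition is close: a tightly held n=2 valence electron can cost more to remove than an n=3 core electron, so the actual values have to decide it.
Approximate IE_4 values (kJ/mol): N 7475, Ca 6491.
Overall IE_4 order: Ca < N.

Ca < N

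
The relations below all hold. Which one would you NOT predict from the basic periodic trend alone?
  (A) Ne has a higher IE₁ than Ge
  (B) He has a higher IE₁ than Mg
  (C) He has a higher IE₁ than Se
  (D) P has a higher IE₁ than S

(D)

The general trend: IE₁ increases across a period and decreases down a group.
(A) Ne (period 2, group 18) vs Ge (period 4, group 14): the stated order agrees with the simple trend.
(B) He (period 1, group 18) vs Mg (period 3, group 2): the stated order agrees with the simple trend.
(C) He (period 1, group 18) vs Se (period 4, group 16): the stated order agrees with the simple trend.
(D) P (period 3, group 15) vs S (period 3, group 16): the stated order contradicts the simple trend.
The exception is (D): S (3p⁴) ionizes more easily than half-filled P (3p³) because the paired 3p electron in S is pushed out by e⁻–e⁻ repulsion.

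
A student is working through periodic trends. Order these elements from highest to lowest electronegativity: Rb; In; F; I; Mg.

F is in period 2, group 17; Mg is in period 3, group 2; Rb is in period 5, group 1; In is in period 5, group 13; I is in period 5, group 17.
Electronegativity increases across a period and decreases down a group, tracking effective nuclear charge and atomic size.
Here both period and group differ, so the two effects have to be weighed against each other.
Mg > Rb: both effects reinforce here, so Mg is clearly the higher of the two.
In > Mg: period and group pull opposite ways; the across-period shift dominates (1.78 vs 1.31).
I > In: both are in period 5; the period trend gives I the larger value.
F > I: they share group 17; the group trend gives F the larger value.
For reference (Pauling): F 3.98, Mg 1.31, Rb 0.82, In 1.78, I 2.66.
So from highest to lowest: F > I > In > Mg > Rb.

F, I, In, Mg, Rb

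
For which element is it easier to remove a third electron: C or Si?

After 2 electrons have been removed, what remains? C²⁺ still has 2 valence electrons; Si²⁺ still has 2 valence electrons.
All are still removing valence electrons, so compare the +2 ions as you would atoms: IE_3 generally rises across a period (higher Z_eff) and falls down a group (larger shell), subject to the usual subshell exceptions.
Valence configurations: C²⁺ [He]2s², Si²⁺ [Ne]3s².
Approximate IE_3 values (kJ/mol): C 4620, Si 3232.
Overall IE_3 order: Si < C.

Si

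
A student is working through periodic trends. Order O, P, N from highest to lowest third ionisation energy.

O > N > P

After 2 electrons have been removed, what remains? O²⁺ still has 4 valence electrons; P²⁺ still has 3 valence electrons; N²⁺ still has 3 valence electrons.
All are still removing valence electrons, so compare the +2 ions as you would atoms: IE_3 generally rises across a period (higher Z_eff) and falls down a group (larger shell), subject to the usual subshell exceptions.
Valence configurations: O²⁺ [He]2s²2p², P²⁺ [Ne]3s²3p¹, N²⁺ [He]2s²2p¹.
Approximate IE_3 values (kJ/mol): O 5300, P 2914, N 4578.
Hence IE_3: P < N < O.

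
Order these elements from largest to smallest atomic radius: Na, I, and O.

Across a period the added protons contract the valence shell; down a group each new principal shell makes the atom larger.
Here both period and group differ, so the two effects have to be weighed against each other.
I > O: the two effects oppose for this pair; the down-group effect wins (133 vs 63 pm).
Na > I: the two effects oppose for this pair; the across-period effect wins (155 vs 133 pm).
Approximate values (pm): O 63, Na 155, I 133.
So from largest to smallest: Na > I > O.

Na > I > O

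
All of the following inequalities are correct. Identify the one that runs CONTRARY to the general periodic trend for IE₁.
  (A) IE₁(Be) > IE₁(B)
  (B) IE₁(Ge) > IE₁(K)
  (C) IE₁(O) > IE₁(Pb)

(A)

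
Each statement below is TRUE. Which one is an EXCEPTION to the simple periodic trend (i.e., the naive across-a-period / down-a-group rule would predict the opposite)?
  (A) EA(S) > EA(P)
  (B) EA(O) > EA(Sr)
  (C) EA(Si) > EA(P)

The general trend: electron affinity increases across a period and decreases down a group.
(A) S (period 3, group 16) vs P (period 3, group 15): the stated order agrees with the simple trend.
(B) O (period 2, group 16) vs Sr (period 5, group 2): the stated order agrees with the simple trend.
(C) Si (period 3, group 14) vs P (period 3, group 15): the stated order contradicts the simple trend.
The exception is (C): adding an electron to P's half-filled 3p³ is unfavourable, so Si (3p²) has the more exothermic EA.

(C)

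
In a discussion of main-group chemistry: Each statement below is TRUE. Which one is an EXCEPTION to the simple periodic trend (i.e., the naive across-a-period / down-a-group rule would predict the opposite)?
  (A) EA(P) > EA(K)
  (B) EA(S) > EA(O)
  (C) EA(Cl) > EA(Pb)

(B)

The general trend: electron affinity increases across a period and decreases down a group.
(A) P (period 3, group 15) vs K (period 4, group 1): the stated order agrees with the simple trend.
(B) S (period 3, group 16) vs O (period 2, group 16): the stated order contradicts the simple trend.
(C) Cl (period 3, group 17) vs Pb (period 6, group 14): the stated order agrees with the simple trend.
The exception is (B): the compact 2p subshell of O repels the added electron more than S's larger 3p does.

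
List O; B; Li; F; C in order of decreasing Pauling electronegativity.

F, O, C, B, Li

Atoms toward the upper right of the periodic table pull bonding electrons most strongly.
All lie in period 2, so electronegativity increases left to right.
So from highest to lowest: F > O > C > B > Li.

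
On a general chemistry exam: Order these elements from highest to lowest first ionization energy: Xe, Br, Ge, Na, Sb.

Xe, Br, Sb, Ge, Na

Na is in period 3, group 1; Ge is in period 4, group 14; Br is in period 4, group 17; Sb is in period 5, group 15; Xe is in period 5, group 18.
Across a period the outer electron is held more tightly (higher IE₁); down a group it sits in a higher shell, more shielded, and comes off more easily.
Here both period and group differ, so the two effects have to be weighed against each other.
Ge > Na: period and group pull opposite ways; the across-period shift dominates (762 vs 496 kJ/mol).
Sb > Ge: the two effects oppose for this pair; the across-period effect wins (831 vs 762 kJ/mol).
Br > Sb: both effects reinforce here, so Br is clearly the higher of the two.
Xe > Br: period and group pull opposite ways; the across-period shift dominates (1170 vs 1140 kJ/mol).
Approximate values (kJ/mol): Na 496, Ge 762, Br 1140, Sb 831, Xe 1170.
So from highest to lowest: Xe > Br > Sb > Ge > Na.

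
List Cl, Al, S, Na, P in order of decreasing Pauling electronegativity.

Cl > S > P > Al > Na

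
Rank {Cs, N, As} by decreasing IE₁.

N is in period 2, group 15; As is in period 4, group 15; Cs is in period 6, group 1.
Removing the outermost electron gets harder across a period and easier down a group.
Neither a single period nor a single group — weigh both effects.
As > Cs: both effects reinforce here, so As is clearly the higher of the two.
N > As: N sits above As in group 15, so the down-group effect alone puts N higher.
Approximate values (kJ/mol): N 1402, As 947, Cs 376.
So from highest to lowest: N > As > Cs.

N, As, Cs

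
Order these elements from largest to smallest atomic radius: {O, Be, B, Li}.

Li is in period 2, group 1; Be is in period 2, group 2; B is in period 2, group 13; O is in period 2, group 16.
Moving right in a period, electrons are added to the same shell under a stronger nuclear pull, so atoms get smaller; moving down, a new shell is opened and atoms get larger.
All lie in period 2, so atomic radius increases right to left.
So from largest to smallest: Li > Be > B > O.

Li, Be, B, O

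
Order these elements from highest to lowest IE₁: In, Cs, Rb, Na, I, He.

He > I > In > Na > Rb > Cs

He is in period 1, group 18; Na is in period 3, group 1; Rb is in period 5, group 1; In is in period 5, group 13; I is in period 5, group 17; Cs is in period 6, group 1.
Across a period the outer electron is held more tightly (higher IE₁); down a group it sits in a higher shell, more shielded, and comes off more easily.
Neither a single period nor a single group — weigh both effects.
Rb > Cs: Rb sits above Cs in group 1, so the down-group effect alone puts Rb higher.
Na > Rb: Na sits above Rb in group 1, so the down-group effect alone puts Na higher.
In > Na: the two effects oppose for this pair; the across-period effect wins (558 vs 496 kJ/mol).
I > In: both are in period 5; the period trend gives I the larger value.
He > I: relative to I, both the across-period and down-group shifts push He's first ionization energy up.
Tabulated first ionization energy (kJ/mol): He 2372, Na 496, Rb 403, In 558, I 1008, Cs 376.
So from highest to lowest: He > I > In > Na > Rb > Cs.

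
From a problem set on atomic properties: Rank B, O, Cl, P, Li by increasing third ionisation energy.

After 2 electrons have been removed, what remains? B²⁺ still has 1 valence electron; O²⁺ still has 4 valence electrons; Cl²⁺ still has 5 valence electrons; P²⁺ still has 3 valence electrons; Li²⁺ is already 1 electron into the core.
Core electrons are held far more tightly than valence electrons, so Li tops the IE_3 order.
Valence configurations: B²⁺ [He]2s¹, O²⁺ [He]2s²2p², Cl²⁺ [Ne]3s²3p³, P²⁺ [Ne]3s²3p¹.
The numbers (kJ/mol): B 3660, O 5300, Cl 3822, P 2914, Li 11815.
Putting it together, IE_3: P < B < Cl < O < Li.

P < B < Cl < O < Li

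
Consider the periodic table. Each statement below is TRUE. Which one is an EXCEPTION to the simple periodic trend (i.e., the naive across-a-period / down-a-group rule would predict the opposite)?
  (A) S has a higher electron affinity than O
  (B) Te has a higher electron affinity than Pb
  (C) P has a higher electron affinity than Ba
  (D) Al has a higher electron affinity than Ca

(A)

The general trend: electron affinity increases across a period and decreases down a group.
(A) S (period 3, group 16) vs O (period 2, group 16): the stated order contradicts the simple trend.
(B) Te (period 5, group 16) vs Pb (period 6, group 14): the stated order agrees with the simple trend.
(C) P (period 3, group 15) vs Ba (period 6, group 2): the stated order agrees with the simple trend.
(D) Al (period 3, group 13) vs Ca (period 4, group 2): the stated order agrees with the simple trend.
The exception is (A): the compact 2p subshell of O repels the added electron more than S's larger 3p does.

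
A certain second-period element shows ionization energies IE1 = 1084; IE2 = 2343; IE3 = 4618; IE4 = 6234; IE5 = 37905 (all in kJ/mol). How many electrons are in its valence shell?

4

Look for the largest jump between consecutive ionization energies: IE5/IE4 ≈ 6.1, far larger than any earlier ratio.
That jump marks the point where a core electron is being removed. So the atom has 4 valence electrons.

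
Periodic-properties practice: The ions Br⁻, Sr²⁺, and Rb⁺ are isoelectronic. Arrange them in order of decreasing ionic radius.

Br⁻ > Rb⁺ > Sr²⁺

All of these have 36 electrons, so size is governed by nuclear charge alone: the more protons, the stronger the pull on the same electron cloud, and the smaller the ion.
Nuclear charges: Sr²⁺ (Z=38), Rb⁺ (Z=37), Br⁻ (Z=35).
Largest to smallest: Br⁻ > Rb⁺ > Sr²⁺.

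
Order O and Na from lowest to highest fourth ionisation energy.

O, Na

Consider each +3 ion: O³⁺ still has 3 valence electrons; Na³⁺ is already 2 electrons into the core.
Pulling an electron out of a noble-gas core costs far more than removing a remaining valence electron, so Na sits at the high end of IE_4.
Approximate IE_4 values (kJ/mol): O 7469, Na 9543.
So the fourth ionization energies run O < Na.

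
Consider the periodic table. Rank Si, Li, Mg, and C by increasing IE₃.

Si < C < Mg < Li

Consider each +2 ion: Si²⁺ still has 2 valence electrons; Li²⁺ is already 1 electron into the core; Mg²⁺ is the bare [Ne] core; C²⁺ still has 2 valence electrons.
Core electrons are held far more tightly than valence electrons, so Mg and Li top the IE_3 order.
Valence configurations: Si²⁺ [Ne]3s², C²⁺ [He]2s².
The numbers (kJ/mol): Si 3232, Li 11815, Mg 7733, C 4620.
Putting it together, IE_3: Si < C < Mg < Li.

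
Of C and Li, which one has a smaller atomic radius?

C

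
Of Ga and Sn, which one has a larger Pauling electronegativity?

Sn

Ga is in period 4, group 13; Sn is in period 5, group 14.
Atoms toward the upper right of the periodic table pull bonding electrons most strongly.
These sit on a diagonal, where the across-period and down-group effects partly cancel.
Sn > Ga: period and group pull opposite ways; the across-period shift dominates (1.96 vs 1.81).
Approximate values (Pauling): Ga 1.81, Sn 1.96.
So Sn has the larger Pauling electronegativity (Sn > Ga).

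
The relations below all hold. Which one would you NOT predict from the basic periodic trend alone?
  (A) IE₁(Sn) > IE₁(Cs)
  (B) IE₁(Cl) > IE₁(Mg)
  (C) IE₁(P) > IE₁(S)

(C)

The general trend: IE₁ increases across a period and decreases down a group.
(A) Sn (period 5, group 14) vs Cs (period 6, group 1): the stated order agrees with the simple trend.
(B) Cl (period 3, group 17) vs Mg (period 3, group 2): the stated order agrees with the simple trend.
(C) P (period 3, group 15) vs S (period 3, group 16): the stated order contradicts the simple trend.
The exception is (C): S (3p⁴) ionizes more easily than half-filled P (3p³) because the paired 3p electron in S is pushed out by e⁻–e⁻ repulsion.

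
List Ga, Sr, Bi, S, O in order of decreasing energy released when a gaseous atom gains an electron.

S > O > Bi > Ga > Sr

Electron affinity generally becomes more exothermic across a period toward the halogens and less exothermic down a group.
These span different periods and groups, so the two trends combine.
Ga > Sr: relative to Sr, both the across-period and down-group shifts push Ga's electron affinity up.
Bi > Ga: the two effects oppose for this pair; the across-period effect wins (91 vs 29 kJ/mol).
O > Bi: relative to Bi, both the across-period and down-group shifts push O's electron affinity up.
S > O: this pair runs against the simple trend — see the exception note.
Note the exception: S has a higher electron affinity than O, contrary to the simple trend — the compact 2p subshell of O repels the added electron more than S's larger 3p does.
Tabulated electron affinity (kJ/mol): O 141, S 200, Ga 29, Sr 5, Bi 91.
So from highest to lowest: S > O > Bi > Ga > Sr.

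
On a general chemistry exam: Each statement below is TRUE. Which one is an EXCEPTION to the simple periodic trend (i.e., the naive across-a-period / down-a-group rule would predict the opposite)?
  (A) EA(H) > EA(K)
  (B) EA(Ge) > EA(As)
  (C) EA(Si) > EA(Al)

(B)

The general trend: electron affinity increases across a period and decreases down a group.
(A) H (period 1, group 1) vs K (period 4, group 1): the stated order agrees with the simple trend.
(B) Ge (period 4, group 14) vs As (period 4, group 15): the stated order contradicts the simple trend.
(C) Si (period 3, group 14) vs Al (period 3, group 13): the stated order agrees with the simple trend.
The exception is (B): adding an electron to As's half-filled 4p³ is unfavourable, so Ge (4p²) has the more exothermic EA.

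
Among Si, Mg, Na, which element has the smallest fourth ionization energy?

Si

Consider each +3 ion: Si³⁺ still has 1 valence electron; Mg³⁺ is already 1 electron into the core; Na³⁺ is already 2 electrons into the core.
Core electrons are held far more tightly than valence electrons, so Na and Mg top the IE_4 order.
Tabulated IE_4 (kJ/mol): Si 4356, Mg 10543, Na 9543.
Putting it together, IE_4: Si < Na < Mg.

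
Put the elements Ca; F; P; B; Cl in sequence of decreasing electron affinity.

Cl, F, P, B, Ca

EA tends to increase across a period and decrease down a group, though the pattern is less regular than for IE or radius.
Neither a single period nor a single group — weigh both effects.
B > Ca: both effects reinforce here, so B is clearly the higher of the two.
P > B: the two effects oppose for this pair; the across-period effect wins (72 vs 27 kJ/mol).
F > P: relative to P, both the across-period and down-group shifts push F's electron affinity up.
Cl > F: this pair runs against the simple trend — see the exception note.
Note the exception: Cl has a higher electron affinity than F, contrary to the simple trend — F's small 2p subshell makes the incoming electron feel strong e⁻–e⁻ repulsion, so Cl actually releases more energy on gaining an electron.
Tabulated electron affinity (kJ/mol): B 27, F 328, P 72, Cl 349, Ca 2.
So from highest to lowest: Cl > F > P > B > Ca.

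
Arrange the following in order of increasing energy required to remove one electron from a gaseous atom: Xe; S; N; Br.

S < Br < Xe < N

Across a period the outer electron is held more tightly (higher IE₁); down a group it sits in a higher shell, more shielded, and comes off more easily.
These sit on a diagonal, where the across-period and down-group effects partly cancel.
Br > S: the two effects oppose for this pair; the across-period effect wins (1140 vs 1000 kJ/mol).
Xe > Br: period and group pull opposite ways; the across-period shift dominates (1170 vs 1140 kJ/mol).
N > Xe: the two effects oppose for this pair; the down-group effect wins (1402 vs 1170 kJ/mol).
Tabulated first ionization energy (kJ/mol): N 1402, S 1000, Br 1140, Xe 1170.
So from lowest to highest: S < Br < Xe < N.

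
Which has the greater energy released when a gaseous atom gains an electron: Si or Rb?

Si is in period 3, group 14; Rb is in period 5, group 1.
Adding an electron releases more energy for atoms nearer the top right (short of the noble gases).
Here both period and group differ, so the two effects have to be weighed against each other.
Si > Rb: both effects reinforce here, so Si is clearly the higher of the two.
For reference (kJ/mol): Si 134, Rb 47.
So Si has the greater energy released when a gaseous atom gains an electron (Si > Rb).

Si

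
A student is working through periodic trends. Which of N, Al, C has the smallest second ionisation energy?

The second ionization energy removes an electron from the +1 ion. For each element: N⁺ still has 4 valence electrons; Al⁺ still has 2 valence electrons; C⁺ still has 3 valence electrons.
All are still removing valence electrons, so compare the +1 ions as you would atoms: IE_2 generally rises across a period (higher Z_eff) and falls down a group (larger shell), subject to the usual subshell exceptions.
Valence configurations: N⁺ [He]2s²2p², Al⁺ [Ne]3s², C⁺ [He]2s²2p¹.
Tabulated IE_2 (kJ/mol): N 2856, Al 1817, C 2353.
Putting it together, IE_2: Al < C < N.

Al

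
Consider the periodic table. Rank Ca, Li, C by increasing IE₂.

Ca, C, Li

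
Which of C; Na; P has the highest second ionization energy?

IE_2 is the cost of taking one more electron from the +1 cation: C⁺ still has 3 valence electrons; Na⁺ is the bare [Ne] core; P⁺ still has 4 valence electrons.
Breaking into a closed-shell core is much more expensive than removing a leftover valence electron — Na has the largest IE_2 here.
Valence configurations: C⁺ [He]2s²2p¹, P⁺ [Ne]3s²3p².
Tabulated IE_2 (kJ/mol): C 2353, Na 4562, P 1907.
Hence IE_2: P < C < Na.

Na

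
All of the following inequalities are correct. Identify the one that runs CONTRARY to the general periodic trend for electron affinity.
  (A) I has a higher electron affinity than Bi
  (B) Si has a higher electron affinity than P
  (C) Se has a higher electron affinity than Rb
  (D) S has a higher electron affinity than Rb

The general trend: electron affinity increases across a period and decreases down a group.
(A) I (period 5, group 17) vs Bi (period 6, group 15): the stated order agrees with the simple trend.
(B) Si (period 3, group 14) vs P (period 3, group 15): the stated order contradicts the simple trend.
(C) Se (period 4, group 16) vs Rb (period 5, group 1): the stated order agrees with the simple trend.
(D) S (period 3, group 16) vs Rb (period 5, group 1): the stated order agrees with the simple trend.
The exception is (B): adding an electron to P's half-filled 3p³ is unfavourable, so Si (3p²) has the more exothermic EA.

(B)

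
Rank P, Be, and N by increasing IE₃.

P, N, Be

The third ionization energy removes an electron from the +2 ion. For each element: P²⁺ still has 3 valence electrons; Be²⁺ is the bare [He] core; N²⁺ still has 3 valence electrons.
Breaking into a closed-shell core is much more expensive than removing a leftover valence electron — Be has the largest IE_3 here.
Valence configurations: P²⁺ [Ne]3s²3p¹, N²⁺ [He]2s²2p¹.
Tabulated IE_3 (kJ/mol): P 2914, Be 14849, N 4578.
Putting it together, IE_3: P < N < Be.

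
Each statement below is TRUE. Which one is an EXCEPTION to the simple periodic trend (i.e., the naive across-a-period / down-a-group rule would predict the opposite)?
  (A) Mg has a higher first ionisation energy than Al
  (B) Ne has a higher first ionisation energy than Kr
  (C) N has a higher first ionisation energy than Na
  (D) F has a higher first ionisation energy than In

(A)

The general trend: first ionisation energy increases across a period and decreases down a group.
(A) Mg (period 3, group 2) vs Al (period 3, group 13): the stated order contradicts the simple trend.
(B) Ne (period 2, group 18) vs Kr (period 4, group 18): the stated order agrees with the simple trend.
(C) N (period 2, group 15) vs Na (period 3, group 1): the stated order agrees with the simple trend.
(D) F (period 2, group 17) vs In (period 5, group 13): the stated order agrees with the simple trend.
The exception is (A): Al's single 3p electron is easier to remove than one from Mg's filled 3s².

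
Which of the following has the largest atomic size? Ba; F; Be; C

Ba

Moving right in a period, electrons are added to the same shell under a stronger nuclear pull, so atoms get smaller; moving down, a new shell is opened and atoms get larger.
Here both period and group differ, so the two effects have to be weighed against each other.
C > F: both are in period 2; the period trend gives C the larger value.
Be > C: Be lies to the left of C in period 2, so the across-period effect alone puts Be larger.
Ba > Be: they share group 2; the group trend gives Ba the larger value.
Approximate values (pm): Be 102, C 75, F 64, Ba 196.
The largest atomic size among these belongs to Ba.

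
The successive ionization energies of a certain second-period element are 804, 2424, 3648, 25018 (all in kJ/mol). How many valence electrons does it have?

3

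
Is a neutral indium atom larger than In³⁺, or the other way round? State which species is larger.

In

Forming In³⁺ removes 3 electrons from In. Fewer electrons for the same nuclear charge means less shielding and a higher Z_eff on the remaining electrons, and for main-group metals the entire outer shell is lost.
A cation is smaller than its parent atom: In³⁺ < In.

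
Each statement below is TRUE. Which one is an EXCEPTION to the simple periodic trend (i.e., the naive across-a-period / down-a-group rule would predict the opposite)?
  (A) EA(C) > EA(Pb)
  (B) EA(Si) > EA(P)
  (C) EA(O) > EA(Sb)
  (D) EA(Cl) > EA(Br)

(B)

The general trend: electron affinity increases across a period and decreases down a group.
(A) C (period 2, group 14) vs Pb (period 6, group 14): the stated order agrees with the simple trend.
(B) Si (period 3, group 14) vs P (period 3, group 15): the stated order contradicts the simple trend.
(C) O (period 2, group 16) vs Sb (period 5, group 15): the stated order agrees with the simple trend.
(D) Cl (period 3, group 17) vs Br (period 4, group 17): the stated order agrees with the simple trend.
The exception is (B): adding an electron to P's half-filled 3p³ is unfavourable, so Si (3p²) has the more exothermic EA.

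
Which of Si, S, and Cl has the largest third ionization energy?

Cl

After 2 electrons have been removed, what remains? Si²⁺ still has 2 valence electrons; S²⁺ still has 4 valence electrons; Cl²⁺ still has 5 valence electrons.
All are still removing valence electrons, so compare the +2 ions as you would atoms: IE_3 generally rises across a period (higher Z_eff) and falls down a group (larger shell), subject to the usual subshell exceptions.
Valence configurations: Si²⁺ [Ne]3s², S²⁺ [Ne]3s²3p², Cl²⁺ [Ne]3s²3p³.
Tabulated IE_3 (kJ/mol): Si 3232, S 3357, Cl 3822.
Overall IE_3 order: Si < S < Cl.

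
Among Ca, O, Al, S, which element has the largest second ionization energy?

O

After 1 electron has been removed, what remains? Ca⁺ still has 1 valence electron; O⁺ still has 5 valence electrons; Al⁺ still has 2 valence electrons; S⁺ still has 5 valence electrons.
All are still removing valence electrons, so compare the +1 ions as you would atoms: IE_2 generally rises across a period (higher Z_eff) and falls down a group (larger shell), subject to the usual subshell exceptions.
Valence configurations: Ca⁺ [Ar]4s¹, O⁺ [He]2s²2p³, Al⁺ [Ne]3s², S⁺ [Ne]3s²3p³.
Approximate IE_2 values (kJ/mol): Ca 1145, O 3388, Al 1817, S 2252.
So the second ionization energies run Ca < Al < S < O.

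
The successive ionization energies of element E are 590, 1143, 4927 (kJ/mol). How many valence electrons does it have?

2

Look for the largest jump between consecutive ionization energies: IE3/IE2 ≈ 4.3, far larger than any earlier ratio.
That jump marks the point where a core electron is being removed. So the atom has 2 valence electrons.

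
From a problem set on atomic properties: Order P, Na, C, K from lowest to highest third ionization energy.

P < K < C < Na

IE_3 is the cost of taking one more electron from the +2 cation: P²⁺ still has 3 valence electrons; Na²⁺ is already 1 electron into the core; C²⁺ still has 2 valence electrons; K²⁺ is already 1 electron into the core.
Usually core removal costs more than valence removal, but here the competition is close: a tightly held n=2 valence electron can cost more to remove than an n=3 core electron, so the actual values have to decide it.
Valence configurations: P²⁺ [Ne]3s²3p¹, C²⁺ [He]2s².
Approximate IE_3 values (kJ/mol): P 2914, Na 6910, C 4620, K 4420.
Putting it together, IE_3: P < K < C < Na.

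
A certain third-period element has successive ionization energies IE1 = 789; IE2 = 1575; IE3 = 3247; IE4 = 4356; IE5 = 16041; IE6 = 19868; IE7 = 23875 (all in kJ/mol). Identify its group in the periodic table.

Group 14

Look for the largest jump between consecutive ionization energies: IE5/IE4 ≈ 3.7, far larger than any earlier ratio.
That jump marks the point where a core electron is being removed. So the atom has 4 valence electrons.
A main-group element with 4 valence electrons is in group 14.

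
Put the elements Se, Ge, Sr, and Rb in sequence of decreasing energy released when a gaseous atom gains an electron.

Ge is in period 4, group 14; Se is in period 4, group 16; Rb is in period 5, group 1; Sr is in period 5, group 2.
Electron affinity generally becomes more exothermic across a period toward the halogens and less exothermic down a group.
Neither a single period nor a single group — weigh both effects.
Rb > Sr: this pair runs against the simple trend — see the exception note.
Ge > Rb: both effects reinforce here, so Ge is clearly the higher of the two.
Se > Ge: Se lies to the right of Ge in period 4, so the across-period effect alone puts Se higher.
Note the exception: Rb has a higher electron affinity than Sr, contrary to the simple trend — adding an electron to Sr (ns²) has to open a new, higher-energy np subshell, which is unfavourable.
For reference (kJ/mol): Ge 119, Se 195, Rb 47, Sr 5.
So from highest to lowest: Se > Ge > Rb > Sr.

Se, Ge, Rb, Sr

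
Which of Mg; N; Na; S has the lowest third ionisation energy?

The third ionization energy removes an electron from the +2 ion. For each element: Mg²⁺ is the bare [Ne] core; N²⁺ still has 3 valence electrons; Na²⁺ is already 1 electron into the core; S²⁺ still has 4 valence electrons.
Pulling an electron out of a noble-gas core costs far more than removing a remaining valence electron, so Na and Mg sit at the high end of IE_3.
Valence configurations: N²⁺ [He]2s²2p¹, S²⁺ [Ne]3s²3p².
Tabulated IE_3 (kJ/mol): Mg 7733, N 4578, Na 6910, S 3357.
Overall IE_3 order: S < N < Na < Mg.

S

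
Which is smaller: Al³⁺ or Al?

Forming Al³⁺ removes 3 electrons from Al. Fewer electrons for the same nuclear charge means less shielding and a higher Z_eff on the remaining electrons, and for main-group metals the entire outer shell is lost.
A cation is smaller than its parent atom: Al³⁺ < Al.

Al³⁺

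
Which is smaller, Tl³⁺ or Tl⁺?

Tl³⁺

Both ions have Z = 81 protons, but Tl³⁺ has lost more electrons, so its remaining electrons feel a larger effective nuclear charge per electron and are pulled in more tightly.
Higher positive charge → smaller ion, so Tl⁺ > Tl³⁺.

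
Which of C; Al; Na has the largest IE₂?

Na

Consider each +1 ion: C⁺ still has 3 valence electrons; Al⁺ still has 2 valence electrons; Na⁺ is the bare [Ne] core.
Breaking into a closed-shell core is much more expensive than removing a leftover valence electron — Na has the largest IE_2 here.
Valence configurations: C⁺ [He]2s²2p¹, Al⁺ [Ne]3s².
Tabulated IE_2 (kJ/mol): C 2353, Al 1817, Na 4562.
Putting it together, IE_2: Al < C < Na.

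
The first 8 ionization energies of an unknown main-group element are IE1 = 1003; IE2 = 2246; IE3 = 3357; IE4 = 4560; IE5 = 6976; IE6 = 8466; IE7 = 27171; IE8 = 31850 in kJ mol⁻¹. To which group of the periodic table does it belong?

Look for the largest jump between consecutive ionization energies: IE7/IE6 ≈ 3.2, far larger than any earlier ratio.
That jump marks the point where a core electron is being removed. So the atom has 6 valence electrons.
A main-group element with 6 valence electrons is in group 16.

Group 16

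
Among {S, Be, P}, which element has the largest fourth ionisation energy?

Be

After 3 electrons have been removed, what remains? S³⁺ still has 3 valence electrons; Be³⁺ is already 1 electron into the core; P³⁺ still has 2 valence electrons.
Core electrons are held far more tightly than valence electrons, so Be tops the IE_4 order.
Valence configurations: S³⁺ [Ne]3s²3p¹, P³⁺ [Ne]3s².
S³⁺ loses a lone 3p electron whereas P³⁺ must break into a filled 3s² pair, so IE_4(P) > IE_4(S) even though S has the higher nuclear charge.
Tabulated IE_4 (kJ/mol): S 4556, Be 21007, P 4964.
Overall IE_4 order: S < P < Be.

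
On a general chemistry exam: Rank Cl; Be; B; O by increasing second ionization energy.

Be, Cl, B, O

Consider each +1 ion: Cl⁺ still has 6 valence electrons; Be⁺ still has 1 valence electron; B⁺ still has 2 valence electrons; O⁺ still has 5 valence electrons.
All are still removing valence electrons, so compare the +1 ions as you would atoms: IE_2 generally rises across a period (higher Z_eff) and falls down a group (larger shell), subject to the usual subshell exceptions.
Valence configurations: Cl⁺ [Ne]3s²3p⁴, Be⁺ [He]2s¹, B⁺ [He]2s², O⁺ [He]2s²2p³.
Approximate IE_2 values (kJ/mol): Cl 2298, Be 1757, B 2427, O 3388.
So the second ionization energies run Be < Cl < B < O.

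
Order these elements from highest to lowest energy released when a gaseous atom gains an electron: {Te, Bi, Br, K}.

Br > Te > Bi > K

K is in period 4, group 1; Br is in period 4, group 17; Te is in period 5, group 16; Bi is in period 6, group 15.
Electron affinity generally becomes more exothermic across a period toward the halogens and less exothermic down a group.
These span different periods and groups, so the two trends combine.
Bi > K: the two effects oppose for this pair; the across-period effect wins (91 vs 48 kJ/mol).
Te > Bi: both effects reinforce here, so Te is clearly the higher of the two.
Br > Te: both effects reinforce here, so Br is clearly the higher of the two.
Tabulated electron affinity (kJ/mol): K 48, Br 325, Te 190, Bi 91.
So from highest to lowest: Br > Te > Bi > K.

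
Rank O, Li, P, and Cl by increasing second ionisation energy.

P < Cl < O < Li

After 1 electron has been removed, what remains? O⁺ still has 5 valence electrons; Li⁺ is the bare [He] core; P⁺ still has 4 valence electrons; Cl⁺ still has 6 valence electrons.
Breaking into a closed-shell core is much more expensive than removing a leftover valence electron — Li has the largest IE_2 here.
Valence configurations: O⁺ [He]2s²2p³, P⁺ [Ne]3s²3p², Cl⁺ [Ne]3s²3p⁴.
The numbers (kJ/mol): O 3388, Li 7298, P 1907, Cl 2298.
So the second ionization energies run P < Cl < O < Li.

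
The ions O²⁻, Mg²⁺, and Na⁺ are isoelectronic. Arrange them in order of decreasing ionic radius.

All of these have 10 electrons, so size is governed by nuclear charge alone: the more protons, the stronger the pull on the same electron cloud, and the smaller the ion.
Nuclear charges: Mg²⁺ (Z=12), Na⁺ (Z=11), O²⁻ (Z=8).
Largest to smallest: O²⁻ > Na⁺ > Mg²⁺.

O²⁻ > Na⁺ > Mg²⁺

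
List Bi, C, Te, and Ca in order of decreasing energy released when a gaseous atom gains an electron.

Te > C > Bi > Ca

C is in period 2, group 14; Ca is in period 4, group 2; Te is in period 5, group 16; Bi is in period 6, group 15.
Adding an electron releases more energy for atoms nearer the top right (short of the noble gases).
These span different periods and groups, so the two trends combine.
Bi > Ca: the two effects oppose for this pair; the across-period effect wins (91 vs 2 kJ/mol).
C > Bi: period and group pull opposite ways; the down-group shift dominates (122 vs 91 kJ/mol).
Te > C: the two effects oppose for this pair; the across-period effect wins (190 vs 122 kJ/mol).
Tabulated electron affinity (kJ/mol): C 122, Ca 2, Te 190, Bi 91.
So from highest to lowest: Te > C > Bi > Ca.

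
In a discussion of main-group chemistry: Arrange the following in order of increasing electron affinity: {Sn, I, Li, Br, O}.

Li, Sn, O, I, Br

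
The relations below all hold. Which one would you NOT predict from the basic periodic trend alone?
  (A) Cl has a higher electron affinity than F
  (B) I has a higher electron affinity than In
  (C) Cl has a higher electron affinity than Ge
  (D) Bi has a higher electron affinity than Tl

The general trend: electron affinity increases across a period and decreases down a group.
(A) Cl (period 3, group 17) vs F (period 2, group 17): the stated order contradicts the simple trend.
(B) I (period 5, group 17) vs In (period 5, group 13): the stated order agrees with the simple trend.
(C) Cl (period 3, group 17) vs Ge (period 4, group 14): the stated order agrees with the simple trend.
(D) Bi (period 6, group 15) vs Tl (period 6, group 13): the stated order agrees with the simple trend.
The exception is (A): F's small 2p subshell makes the incoming electron feel strong e⁻–e⁻ repulsion, so Cl actually releases more energy on gaining an electron.

(A)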